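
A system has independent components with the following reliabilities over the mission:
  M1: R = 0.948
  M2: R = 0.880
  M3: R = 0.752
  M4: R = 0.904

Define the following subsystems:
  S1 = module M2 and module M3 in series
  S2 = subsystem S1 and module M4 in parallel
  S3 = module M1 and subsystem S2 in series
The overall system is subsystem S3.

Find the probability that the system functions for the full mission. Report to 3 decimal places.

0.917

Series (M2 and M3): 0.88000 × 0.75200 = 0.66176
Parallel ([0.66176] and M4): 1 − (1 − 0.66176)(1 − 0.90400) = 0.96753
Series (M1 and [0.96753]): 0.94800 × 0.96753 = 0.917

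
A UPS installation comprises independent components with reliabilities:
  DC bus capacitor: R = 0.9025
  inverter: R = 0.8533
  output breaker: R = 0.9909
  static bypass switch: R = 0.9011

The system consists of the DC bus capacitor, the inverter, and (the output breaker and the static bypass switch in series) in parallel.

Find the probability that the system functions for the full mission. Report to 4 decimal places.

0.9985

Series (output breaker and static bypass switch): 0.990900 × 0.901100 = 0.892900
Parallel (DC bus capacitor, inverter, and [0.892900]): 1 − (1 − 0.902500)(1 − 0.853300)(1 − 0.892900) = 0.9985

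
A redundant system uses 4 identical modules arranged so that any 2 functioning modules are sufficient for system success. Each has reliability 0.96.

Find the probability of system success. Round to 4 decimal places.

0.9998

R = Σ_{i=2}^{4} C(4,i) p^i (1−p)^{4−i} with p = 0.96
C(4,2)·0.96^2·0.04^2 = 0.008847
C(4,3)·0.96^3·0.04^1 = 0.141558
C(4,4)·0.96^4·0.04^0 = 0.849347
Sum = 0.9998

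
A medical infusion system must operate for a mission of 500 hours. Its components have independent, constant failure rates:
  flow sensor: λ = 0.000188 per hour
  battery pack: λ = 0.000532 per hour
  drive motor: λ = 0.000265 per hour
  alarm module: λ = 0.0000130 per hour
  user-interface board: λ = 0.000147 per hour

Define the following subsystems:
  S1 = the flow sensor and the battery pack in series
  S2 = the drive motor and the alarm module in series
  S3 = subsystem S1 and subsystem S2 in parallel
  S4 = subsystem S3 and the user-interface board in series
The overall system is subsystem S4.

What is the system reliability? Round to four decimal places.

0.8927

R(flow sensor) = exp(−0.000188 × 500) = 0.910283
R(battery pack) = exp(−0.000532 × 500) = 0.766439
R(drive motor) = exp(−0.000265 × 500) = 0.875903
R(alarm module) = exp(−0.0000130 × 500) = 0.993521
R(user-interface board) = exp(−0.000147 × 500) = 0.929136
Series (flow sensor and battery pack): 0.910283 × 0.766439 = 0.697676
Series (drive motor and alarm module): 0.875903 × 0.993521 = 0.870228
Parallel ([0.697676] and [0.870228]): 1 − (1 − 0.697676)(1 − 0.870228) = 0.960767
Series ([0.960767] and user-interface board): 0.960767 × 0.929136 = 0.8927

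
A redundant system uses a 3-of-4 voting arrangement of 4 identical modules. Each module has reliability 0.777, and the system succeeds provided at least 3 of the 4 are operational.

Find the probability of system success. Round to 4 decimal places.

0.7829

R = Σ_{i=3}^{4} C(4,i) p^i (1−p)^{4−i} with p = 0.777
C(4,3)·0.777^3·0.223^1 = 0.418435
C(4,4)·0.777^4·0.223^0 = 0.364489
Sum = 0.7829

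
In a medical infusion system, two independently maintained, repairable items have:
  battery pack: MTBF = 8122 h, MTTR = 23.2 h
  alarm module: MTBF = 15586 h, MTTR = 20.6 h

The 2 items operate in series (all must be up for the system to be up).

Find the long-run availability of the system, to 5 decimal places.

0.99584

A(battery pack) = MTBF/(MTBF+MTTR) = 8122/(8122+23.2) = 0.997152
A(alarm module) = MTBF/(MTBF+MTTR) = 15586/(15586+20.6) = 0.998680
Series availability: 0.997152 × 0.998680 = 0.99584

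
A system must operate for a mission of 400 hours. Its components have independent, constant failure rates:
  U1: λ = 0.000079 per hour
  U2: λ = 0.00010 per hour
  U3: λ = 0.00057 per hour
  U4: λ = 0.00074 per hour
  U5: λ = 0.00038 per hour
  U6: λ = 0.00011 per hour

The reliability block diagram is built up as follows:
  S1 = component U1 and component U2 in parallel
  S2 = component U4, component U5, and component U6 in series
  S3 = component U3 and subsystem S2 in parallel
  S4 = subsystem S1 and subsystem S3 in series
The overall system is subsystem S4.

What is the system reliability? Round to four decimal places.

R(U1) = exp(−0.000079 × 400) = 0.968894
R(U2) = exp(−0.00010 × 400) = 0.960789
R(U3) = exp(−0.00057 × 400) = 0.796124
R(U4) = exp(−0.00074 × 400) = 0.743787
R(U5) = exp(−0.00038 × 400) = 0.858988
R(U6) = exp(−0.00011 × 400) = 0.956954
Parallel (U1 and U2): 1 − (1 − 0.968894)(1 − 0.960789) = 0.998780
Series (U4, U5, and U6): 0.743787 × 0.858988 × 0.956954 = 0.611402
Parallel (U3 and [0.611402]): 1 − (1 − 0.796124)(1 − 0.611402) = 0.920774
Series ([0.998780] and [0.920774]): 0.998780 × 0.920774 = 0.9197

0.9197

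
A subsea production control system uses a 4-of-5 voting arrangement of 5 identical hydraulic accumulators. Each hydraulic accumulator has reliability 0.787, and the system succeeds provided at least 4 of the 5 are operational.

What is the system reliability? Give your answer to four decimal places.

R = Σ_{i=4}^{5} C(5,i) p^i (1−p)^{5−i} with p = 0.787
C(5,4)·0.787^4·0.213^1 = 0.408553
C(5,5)·0.787^5·0.213^0 = 0.301907
Sum = 0.7105

0.7105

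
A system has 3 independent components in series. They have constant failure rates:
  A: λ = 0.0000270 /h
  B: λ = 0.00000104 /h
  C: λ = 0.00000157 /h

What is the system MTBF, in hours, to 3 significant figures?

Series of exponential components: λ_sys = Σ λ_i
λ_sys = 0.0000270 + 0.00000104 + 0.00000157 = 2.9610e-05 /h
MTBF = 1 / λ_sys = 33800 h

33800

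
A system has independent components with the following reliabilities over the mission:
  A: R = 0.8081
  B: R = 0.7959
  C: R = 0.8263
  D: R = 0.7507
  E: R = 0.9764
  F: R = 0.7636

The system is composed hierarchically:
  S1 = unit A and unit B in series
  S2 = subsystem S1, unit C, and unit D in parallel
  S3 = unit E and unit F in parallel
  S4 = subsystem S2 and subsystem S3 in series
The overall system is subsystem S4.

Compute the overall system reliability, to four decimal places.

Series (A and B): 0.808100 × 0.795900 = 0.643167
Parallel ([0.643167], C, and D): 1 − (1 − 0.643167)(1 − 0.826300)(1 − 0.750700) = 0.984548
Parallel (E and F): 1 − (1 − 0.976400)(1 − 0.763600) = 0.994421
Series ([0.984548] and [0.994421]): 0.984548 × 0.994421 = 0.9791

0.9791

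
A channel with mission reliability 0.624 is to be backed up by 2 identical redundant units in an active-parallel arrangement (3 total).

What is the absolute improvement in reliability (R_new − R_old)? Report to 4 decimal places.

R_before = 0.624
R_after = 1 − (1 − 0.624)^3 = 0.9468
ΔR = 0.9468 − 0.624 = 0.3228

0.3228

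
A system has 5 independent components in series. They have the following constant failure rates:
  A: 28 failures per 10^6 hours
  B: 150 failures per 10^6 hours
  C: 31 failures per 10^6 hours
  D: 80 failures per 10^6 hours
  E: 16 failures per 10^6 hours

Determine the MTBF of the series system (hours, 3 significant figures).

3280

Series of exponential components: λ_sys = Σ λ_i
λ_sys = 0.000028 + 0.00015 + 0.000031 + 0.000080 + 0.000016 = 3.0500e-04 /h
MTBF = 1 / λ_sys = 3280 h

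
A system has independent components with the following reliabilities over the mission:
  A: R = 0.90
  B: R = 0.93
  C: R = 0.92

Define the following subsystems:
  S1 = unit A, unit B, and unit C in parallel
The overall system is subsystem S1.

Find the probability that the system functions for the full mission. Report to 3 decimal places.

0.999

Parallel (A, B, and C): 1 − (1 − 0.90000)(1 − 0.93000)(1 − 0.92000) = 0.999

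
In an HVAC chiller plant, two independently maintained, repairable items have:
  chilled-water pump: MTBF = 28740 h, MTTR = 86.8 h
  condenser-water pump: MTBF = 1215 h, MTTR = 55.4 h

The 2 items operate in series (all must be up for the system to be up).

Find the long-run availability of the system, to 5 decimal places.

0.95351

A(chilled-water pump) = MTBF/(MTBF+MTTR) = 28740/(28740+86.8) = 0.996989
A(condenser-water pump) = MTBF/(MTBF+MTTR) = 1215/(1215+55.4) = 0.956392
Series availability: 0.996989 × 0.956392 = 0.95351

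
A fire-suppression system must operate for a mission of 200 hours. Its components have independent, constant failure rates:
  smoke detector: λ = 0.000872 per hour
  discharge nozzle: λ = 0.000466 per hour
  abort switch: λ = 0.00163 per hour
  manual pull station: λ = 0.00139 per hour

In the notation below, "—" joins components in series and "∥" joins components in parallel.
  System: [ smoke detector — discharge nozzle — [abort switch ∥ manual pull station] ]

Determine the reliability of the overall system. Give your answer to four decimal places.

0.7135

R(smoke detector) = exp(−0.000872 × 200) = 0.839961
R(discharge nozzle) = exp(−0.000466 × 200) = 0.911011
R(abort switch) = exp(−0.00163 × 200) = 0.721805
R(manual pull station) = exp(−0.00139 × 200) = 0.757297
Parallel (abort switch and manual pull station): 1 − (1 − 0.721805)(1 − 0.757297) = 0.932481
Series (smoke detector, discharge nozzle, and [0.932481]): 0.839961 × 0.911011 × 0.932481 = 0.7135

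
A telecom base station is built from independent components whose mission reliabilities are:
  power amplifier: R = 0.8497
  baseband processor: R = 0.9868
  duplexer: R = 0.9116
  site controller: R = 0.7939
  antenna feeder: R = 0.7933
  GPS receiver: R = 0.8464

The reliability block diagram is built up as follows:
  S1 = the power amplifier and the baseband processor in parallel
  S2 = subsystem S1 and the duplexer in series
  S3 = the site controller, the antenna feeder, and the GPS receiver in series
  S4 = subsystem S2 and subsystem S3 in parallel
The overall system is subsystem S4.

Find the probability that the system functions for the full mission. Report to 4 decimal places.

0.9579

Parallel (power amplifier and baseband processor): 1 − (1 − 0.849700)(1 − 0.986800) = 0.998016
Series ([0.998016] and duplexer): 0.998016 × 0.911600 = 0.909791
Series (site controller, antenna feeder, and GPS receiver): 0.793900 × 0.793300 × 0.846400 = 0.533063
Parallel ([0.909791] and [0.533063]): 1 − (1 − 0.909791)(1 − 0.533063) = 0.9579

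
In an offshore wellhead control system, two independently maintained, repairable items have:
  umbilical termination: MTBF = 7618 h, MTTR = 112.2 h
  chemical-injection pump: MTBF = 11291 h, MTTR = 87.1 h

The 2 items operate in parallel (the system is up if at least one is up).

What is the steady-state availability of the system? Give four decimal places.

A(umbilical termination) = MTBF/(MTBF+MTTR) = 7618/(7618+112.2) = 0.985485
A(chemical-injection pump) = MTBF/(MTBF+MTTR) = 11291/(11291+87.1) = 0.992345
Parallel availability: 1 − (1 − 0.985485)(1 − 0.992345) = 0.9999

0.9999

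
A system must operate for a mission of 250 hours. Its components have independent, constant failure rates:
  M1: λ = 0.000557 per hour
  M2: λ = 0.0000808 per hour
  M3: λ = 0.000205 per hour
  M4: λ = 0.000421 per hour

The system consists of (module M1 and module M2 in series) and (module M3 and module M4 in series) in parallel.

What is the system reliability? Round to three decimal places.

R(M1) = exp(−0.000557 × 250) = 0.87001
R(M2) = exp(−0.0000808 × 250) = 0.98000
R(M3) = exp(−0.000205 × 250) = 0.95004
R(M4) = exp(−0.000421 × 250) = 0.90010
Series (M1 and M2): 0.87001 × 0.98000 = 0.85261
Series (M3 and M4): 0.95004 × 0.90010 = 0.85513
Parallel ([0.85261] and [0.85513]): 1 − (1 − 0.85261)(1 − 0.85513) = 0.979

0.979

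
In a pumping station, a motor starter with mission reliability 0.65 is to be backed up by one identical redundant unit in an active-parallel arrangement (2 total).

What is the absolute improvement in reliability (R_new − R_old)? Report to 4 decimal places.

0.2275

R_before = 0.65
R_after = 1 − (1 − 0.65)^2 = 0.8775
ΔR = 0.8775 − 0.65 = 0.2275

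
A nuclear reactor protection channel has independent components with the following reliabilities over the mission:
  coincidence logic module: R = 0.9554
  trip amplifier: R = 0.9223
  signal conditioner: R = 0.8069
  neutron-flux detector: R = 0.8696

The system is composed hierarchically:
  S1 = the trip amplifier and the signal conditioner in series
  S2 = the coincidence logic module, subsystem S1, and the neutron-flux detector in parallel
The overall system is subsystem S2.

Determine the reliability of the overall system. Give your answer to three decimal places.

Series (trip amplifier and signal conditioner): 0.92230 × 0.80690 = 0.74420
Parallel (coincidence logic module, [0.74420], and neutron-flux detector): 1 − (1 − 0.95540)(1 − 0.74420)(1 − 0.86960) = 0.999

0.999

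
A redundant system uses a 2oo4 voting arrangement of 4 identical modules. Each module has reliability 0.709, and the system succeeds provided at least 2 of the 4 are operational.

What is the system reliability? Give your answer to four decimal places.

0.9229

R = Σ_{i=2}^{4} C(4,i) p^i (1−p)^{4−i} with p = 0.709
C(4,2)·0.709^2·0.291^2 = 0.255405
C(4,3)·0.709^3·0.291^1 = 0.414851
C(4,4)·0.709^4·0.291^0 = 0.252688
Sum = 0.9229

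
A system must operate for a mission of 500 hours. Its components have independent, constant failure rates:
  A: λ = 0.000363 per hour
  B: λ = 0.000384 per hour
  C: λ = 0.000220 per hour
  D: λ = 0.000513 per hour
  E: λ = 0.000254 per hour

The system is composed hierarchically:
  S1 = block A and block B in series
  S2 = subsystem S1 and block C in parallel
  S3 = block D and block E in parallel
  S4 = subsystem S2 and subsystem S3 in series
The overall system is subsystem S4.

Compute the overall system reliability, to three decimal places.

0.941

R(A) = exp(−0.000363 × 500) = 0.83402
R(B) = exp(−0.000384 × 500) = 0.82531
R(C) = exp(−0.000220 × 500) = 0.89583
R(D) = exp(−0.000513 × 500) = 0.77375
R(E) = exp(−0.000254 × 500) = 0.88073
Series (A and B): 0.83402 × 0.82531 = 0.68833
Parallel ([0.68833] and C): 1 − (1 − 0.68833)(1 − 0.89583) = 0.96753
Parallel (D and E): 1 − (1 − 0.77375)(1 − 0.88073) = 0.97302
Series ([0.96753] and [0.97302]): 0.96753 × 0.97302 = 0.941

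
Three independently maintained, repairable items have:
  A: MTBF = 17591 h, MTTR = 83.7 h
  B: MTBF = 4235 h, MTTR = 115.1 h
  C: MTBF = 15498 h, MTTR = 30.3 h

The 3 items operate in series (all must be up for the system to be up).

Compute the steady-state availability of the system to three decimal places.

A(A) = MTBF/(MTBF+MTTR) = 17591/(17591+83.7) = 0.995264
A(B) = MTBF/(MTBF+MTTR) = 4235/(4235+115.1) = 0.973541
A(C) = MTBF/(MTBF+MTTR) = 15498/(15498+30.3) = 0.998049
Series availability: 0.995264 × 0.973541 × 0.998049 = 0.967

0.967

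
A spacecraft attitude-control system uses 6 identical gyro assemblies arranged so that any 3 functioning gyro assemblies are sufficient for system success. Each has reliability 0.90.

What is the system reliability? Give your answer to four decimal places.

0.9987

R = Σ_{i=3}^{6} C(6,i) p^i (1−p)^{6−i} with p = 0.90
C(6,3)·0.90^3·0.10^3 = 0.014580
C(6,4)·0.90^4·0.10^2 = 0.098415
C(6,5)·0.90^5·0.10^1 = 0.354294
C(6,6)·0.90^6·0.10^0 = 0.531441
Sum = 0.9987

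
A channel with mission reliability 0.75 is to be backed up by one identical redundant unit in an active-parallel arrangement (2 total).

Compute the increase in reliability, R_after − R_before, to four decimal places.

0.1875

R_before = 0.75
R_after = 1 − (1 − 0.75)^2 = 0.9375
ΔR = 0.9375 − 0.75 = 0.1875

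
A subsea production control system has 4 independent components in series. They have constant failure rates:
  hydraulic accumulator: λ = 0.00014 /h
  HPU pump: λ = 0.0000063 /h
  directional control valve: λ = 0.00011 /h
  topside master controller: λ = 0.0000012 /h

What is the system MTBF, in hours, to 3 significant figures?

3880

Series of exponential components: λ_sys = Σ λ_i
λ_sys = 0.00014 + 0.0000063 + 0.00011 + 0.0000012 = 2.5750e-04 /h
MTBF = 1 / λ_sys = 3880 h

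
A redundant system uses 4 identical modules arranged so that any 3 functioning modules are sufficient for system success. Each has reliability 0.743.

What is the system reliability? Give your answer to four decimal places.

R = Σ_{i=3}^{4} C(4,i) p^i (1−p)^{4−i} with p = 0.743
C(4,3)·0.743^3·0.257^1 = 0.421657
C(4,4)·0.743^4·0.257^0 = 0.304758
Sum = 0.7264

0.7264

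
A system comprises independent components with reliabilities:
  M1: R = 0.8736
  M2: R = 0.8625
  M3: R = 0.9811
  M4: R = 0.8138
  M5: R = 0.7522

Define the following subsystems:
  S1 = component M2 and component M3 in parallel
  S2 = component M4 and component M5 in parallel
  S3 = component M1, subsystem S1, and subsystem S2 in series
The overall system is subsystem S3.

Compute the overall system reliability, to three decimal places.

Parallel (M2 and M3): 1 − (1 − 0.86250)(1 − 0.98110) = 0.99740
Parallel (M4 and M5): 1 − (1 − 0.81380)(1 − 0.75220) = 0.95386
Series (M1, [0.99740], and [0.95386]): 0.87360 × 0.99740 × 0.95386 = 0.831

0.831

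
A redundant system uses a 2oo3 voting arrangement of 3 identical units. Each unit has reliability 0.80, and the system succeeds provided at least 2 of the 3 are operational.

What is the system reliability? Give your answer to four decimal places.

0.8960

R = Σ_{i=2}^{3} C(3,i) p^i (1−p)^{3−i} with p = 0.80
C(3,2)·0.80^2·0.20^1 = 0.384000
C(3,3)·0.80^3·0.20^0 = 0.512000
Sum = 0.8960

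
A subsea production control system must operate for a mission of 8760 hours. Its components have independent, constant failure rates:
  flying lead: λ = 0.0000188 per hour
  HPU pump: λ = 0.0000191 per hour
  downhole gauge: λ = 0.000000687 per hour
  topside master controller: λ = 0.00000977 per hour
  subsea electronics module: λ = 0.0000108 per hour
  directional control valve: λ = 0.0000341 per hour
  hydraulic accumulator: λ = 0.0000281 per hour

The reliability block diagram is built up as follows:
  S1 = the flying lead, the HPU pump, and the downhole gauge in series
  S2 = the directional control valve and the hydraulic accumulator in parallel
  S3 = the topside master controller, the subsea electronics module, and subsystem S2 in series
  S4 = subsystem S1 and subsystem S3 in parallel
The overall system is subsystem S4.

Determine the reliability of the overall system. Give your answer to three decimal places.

R(flying lead) = exp(−0.0000188 × 8760) = 0.84816
R(HPU pump) = exp(−0.0000191 × 8760) = 0.84593
R(downhole gauge) = exp(−0.000000687 × 8760) = 0.99400
R(topside master controller) = exp(−0.00000977 × 8760) = 0.91797
R(subsea electronics module) = exp(−0.0000108 × 8760) = 0.90973
R(directional control valve) = exp(−0.0000341 × 8760) = 0.74177
R(hydraulic accumulator) = exp(−0.0000281 × 8760) = 0.78180
Series (flying lead, HPU pump, and downhole gauge): 0.84816 × 0.84593 × 0.99400 = 0.71318
Parallel (directional control valve and hydraulic accumulator): 1 − (1 − 0.74177)(1 − 0.78180) = 0.94365
Series (topside master controller, subsea electronics module, and [0.94365]): 0.91797 × 0.90973 × 0.94365 = 0.78805
Parallel ([0.71318] and [0.78805]): 1 − (1 − 0.71318)(1 − 0.78805) = 0.939

0.939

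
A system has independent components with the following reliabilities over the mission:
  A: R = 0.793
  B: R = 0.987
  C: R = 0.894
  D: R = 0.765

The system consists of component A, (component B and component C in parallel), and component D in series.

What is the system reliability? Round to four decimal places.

0.6058

Parallel (B and C): 1 − (1 − 0.987000)(1 − 0.894000) = 0.998622
Series (A, [0.998622], and D): 0.793000 × 0.998622 × 0.765000 = 0.6058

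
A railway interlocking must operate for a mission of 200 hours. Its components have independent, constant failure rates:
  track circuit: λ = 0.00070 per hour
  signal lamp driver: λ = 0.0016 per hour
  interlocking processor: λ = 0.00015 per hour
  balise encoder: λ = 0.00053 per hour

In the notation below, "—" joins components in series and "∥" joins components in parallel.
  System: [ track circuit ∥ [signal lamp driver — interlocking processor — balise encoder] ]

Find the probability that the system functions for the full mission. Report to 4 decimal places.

R(track circuit) = exp(−0.00070 × 200) = 0.869358
R(signal lamp driver) = exp(−0.0016 × 200) = 0.726149
R(interlocking processor) = exp(−0.00015 × 200) = 0.970446
R(balise encoder) = exp(−0.00053 × 200) = 0.899425
Series (signal lamp driver, interlocking processor, and balise encoder): 0.726149 × 0.970446 × 0.899425 = 0.633814
Parallel (track circuit and [0.633814]): 1 − (1 − 0.869358)(1 − 0.633814) = 0.9522

0.9522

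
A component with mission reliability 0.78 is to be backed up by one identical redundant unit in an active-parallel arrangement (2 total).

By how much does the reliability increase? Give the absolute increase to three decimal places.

R_before = 0.78
R_after = 1 − (1 − 0.78)^2 = 0.952
ΔR = 0.952 − 0.78 = 0.172

0.172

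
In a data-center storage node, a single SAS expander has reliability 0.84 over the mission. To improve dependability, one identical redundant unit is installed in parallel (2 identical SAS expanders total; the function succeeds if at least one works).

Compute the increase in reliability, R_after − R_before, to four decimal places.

0.1344

R_before = 0.84
R_after = 1 − (1 − 0.84)^2 = 0.9744
ΔR = 0.9744 − 0.84 = 0.1344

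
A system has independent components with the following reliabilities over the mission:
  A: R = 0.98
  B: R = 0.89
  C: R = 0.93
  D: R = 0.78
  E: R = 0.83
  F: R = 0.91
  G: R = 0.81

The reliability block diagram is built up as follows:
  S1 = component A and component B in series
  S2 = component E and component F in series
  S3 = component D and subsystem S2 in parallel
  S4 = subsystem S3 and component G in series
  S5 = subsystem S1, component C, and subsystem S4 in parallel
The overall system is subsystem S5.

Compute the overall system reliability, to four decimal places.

Series (A and B): 0.980000 × 0.890000 = 0.872200
Series (E and F): 0.830000 × 0.910000 = 0.755300
Parallel (D and [0.755300]): 1 − (1 − 0.780000)(1 − 0.755300) = 0.946166
Series ([0.946166] and G): 0.946166 × 0.810000 = 0.766394
Parallel ([0.872200], C, and [0.766394]): 1 − (1 − 0.872200)(1 − 0.930000)(1 − 0.766394) = 0.9979

0.9979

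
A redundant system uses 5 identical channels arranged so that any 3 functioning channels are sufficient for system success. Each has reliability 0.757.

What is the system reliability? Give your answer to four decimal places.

R = Σ_{i=3}^{5} C(5,i) p^i (1−p)^{5−i} with p = 0.757
C(5,3)·0.757^3·0.243^2 = 0.256153
C(5,4)·0.757^4·0.243^1 = 0.398988
C(5,5)·0.757^5·0.243^0 = 0.248588
Sum = 0.9037

0.9037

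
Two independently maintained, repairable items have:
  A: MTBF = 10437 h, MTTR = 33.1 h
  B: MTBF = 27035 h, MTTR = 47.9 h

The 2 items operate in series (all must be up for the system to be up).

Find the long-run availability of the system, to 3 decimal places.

0.995

A(A) = MTBF/(MTBF+MTTR) = 10437/(10437+33.1) = 0.996839
A(B) = MTBF/(MTBF+MTTR) = 27035/(27035+47.9) = 0.998231
Series availability: 0.996839 × 0.998231 = 0.995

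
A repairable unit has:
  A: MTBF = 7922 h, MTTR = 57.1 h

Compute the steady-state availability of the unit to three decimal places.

A(A) = MTBF/(MTBF+MTTR) = 7922/(7922+57.1) = 0.993

0.993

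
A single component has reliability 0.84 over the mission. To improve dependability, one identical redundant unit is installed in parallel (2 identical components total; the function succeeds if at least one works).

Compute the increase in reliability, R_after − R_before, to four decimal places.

0.1344

R_before = 0.84
R_after = 1 − (1 − 0.84)^2 = 0.9744
ΔR = 0.9744 − 0.84 = 0.1344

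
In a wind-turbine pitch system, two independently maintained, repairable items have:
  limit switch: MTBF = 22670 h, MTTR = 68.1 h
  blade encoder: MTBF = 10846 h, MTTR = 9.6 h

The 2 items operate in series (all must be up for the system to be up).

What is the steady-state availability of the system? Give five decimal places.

A(limit switch) = MTBF/(MTBF+MTTR) = 22670/(22670+68.1) = 0.997005
A(blade encoder) = MTBF/(MTBF+MTTR) = 10846/(10846+9.6) = 0.999116
Series availability: 0.997005 × 0.999116 = 0.99612

0.99612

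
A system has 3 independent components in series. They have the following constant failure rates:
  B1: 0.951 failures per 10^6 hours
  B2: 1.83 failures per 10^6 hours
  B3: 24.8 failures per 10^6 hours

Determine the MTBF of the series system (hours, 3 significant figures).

Series of exponential components: λ_sys = Σ λ_i
λ_sys = 0.000000951 + 0.00000183 + 0.0000248 = 2.7581e-05 /h
MTBF = 1 / λ_sys = 36300 h

36300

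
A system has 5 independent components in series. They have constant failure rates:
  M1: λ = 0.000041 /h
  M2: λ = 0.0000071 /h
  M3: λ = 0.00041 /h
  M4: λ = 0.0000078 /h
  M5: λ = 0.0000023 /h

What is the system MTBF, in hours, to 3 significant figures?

2140

Series of exponential components: λ_sys = Σ λ_i
λ_sys = 0.000041 + 0.0000071 + 0.00041 + 0.0000078 + 0.0000023 = 4.6820e-04 /h
MTBF = 1 / λ_sys = 2140 h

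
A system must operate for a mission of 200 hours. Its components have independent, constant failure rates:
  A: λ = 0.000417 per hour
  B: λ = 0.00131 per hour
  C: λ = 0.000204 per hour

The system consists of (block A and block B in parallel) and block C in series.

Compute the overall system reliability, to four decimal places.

0.9423

R(A) = exp(−0.000417 × 200) = 0.919983
R(B) = exp(−0.00131 × 200) = 0.769511
R(C) = exp(−0.000204 × 200) = 0.960021
Parallel (A and B): 1 − (1 − 0.919983)(1 − 0.769511) = 0.981557
Series ([0.981557] and C): 0.981557 × 0.960021 = 0.9423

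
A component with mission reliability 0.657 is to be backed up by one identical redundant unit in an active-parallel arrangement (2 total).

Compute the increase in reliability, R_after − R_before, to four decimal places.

R_before = 0.657
R_after = 1 − (1 − 0.657)^2 = 0.8824
ΔR = 0.8824 − 0.657 = 0.2254

0.2254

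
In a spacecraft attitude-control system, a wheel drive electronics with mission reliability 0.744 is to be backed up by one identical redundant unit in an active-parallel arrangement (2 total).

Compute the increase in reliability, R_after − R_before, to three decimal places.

R_before = 0.744
R_after = 1 − (1 − 0.744)^2 = 0.934
ΔR = 0.934 − 0.744 = 0.190

0.190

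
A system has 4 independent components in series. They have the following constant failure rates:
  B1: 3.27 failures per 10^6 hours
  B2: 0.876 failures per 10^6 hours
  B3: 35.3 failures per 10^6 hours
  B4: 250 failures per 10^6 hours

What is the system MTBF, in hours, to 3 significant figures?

3450

Series of exponential components: λ_sys = Σ λ_i
λ_sys = 0.00000327 + 0.000000876 + 0.0000353 + 0.000250 = 2.8945e-04 /h
MTBF = 1 / λ_sys = 3450 h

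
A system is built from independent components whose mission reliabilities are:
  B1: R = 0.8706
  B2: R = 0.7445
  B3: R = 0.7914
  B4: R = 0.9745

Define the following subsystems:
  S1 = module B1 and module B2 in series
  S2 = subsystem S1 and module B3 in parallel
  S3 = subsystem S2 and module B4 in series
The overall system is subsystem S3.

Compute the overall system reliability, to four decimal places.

0.9030

Series (B1 and B2): 0.870600 × 0.744500 = 0.648162
Parallel ([0.648162] and B3): 1 − (1 − 0.648162)(1 − 0.791400) = 0.926607
Series ([0.926607] and B4): 0.926607 × 0.974500 = 0.9030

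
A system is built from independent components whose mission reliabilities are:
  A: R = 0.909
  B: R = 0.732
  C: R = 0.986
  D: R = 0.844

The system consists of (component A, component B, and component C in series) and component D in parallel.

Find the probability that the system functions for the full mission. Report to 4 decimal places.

0.9463

Series (A, B, and C): 0.909000 × 0.732000 × 0.986000 = 0.656073
Parallel ([0.656073] and D): 1 − (1 − 0.656073)(1 − 0.844000) = 0.9463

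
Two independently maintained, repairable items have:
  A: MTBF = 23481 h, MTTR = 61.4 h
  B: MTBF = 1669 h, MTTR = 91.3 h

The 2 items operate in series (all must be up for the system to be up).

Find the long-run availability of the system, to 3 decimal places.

0.946

A(A) = MTBF/(MTBF+MTTR) = 23481/(23481+61.4) = 0.997392
A(B) = MTBF/(MTBF+MTTR) = 1669/(1669+91.3) = 0.948134
Series availability: 0.997392 × 0.948134 = 0.946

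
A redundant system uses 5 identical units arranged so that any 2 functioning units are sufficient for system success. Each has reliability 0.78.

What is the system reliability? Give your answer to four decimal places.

R = Σ_{i=2}^{5} C(5,i) p^i (1−p)^{5−i} with p = 0.78
C(5,2)·0.78^2·0.22^3 = 0.064782
C(5,3)·0.78^3·0.22^2 = 0.229683
C(5,4)·0.78^4·0.22^1 = 0.407166
C(5,5)·0.78^5·0.22^0 = 0.288717
Sum = 0.9903

0.9903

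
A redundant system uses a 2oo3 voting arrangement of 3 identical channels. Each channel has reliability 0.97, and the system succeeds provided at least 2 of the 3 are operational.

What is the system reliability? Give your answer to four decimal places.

R = Σ_{i=2}^{3} C(3,i) p^i (1−p)^{3−i} with p = 0.97
C(3,2)·0.97^2·0.03^1 = 0.084681
C(3,3)·0.97^3·0.03^0 = 0.912673
Sum = 0.9974

0.9974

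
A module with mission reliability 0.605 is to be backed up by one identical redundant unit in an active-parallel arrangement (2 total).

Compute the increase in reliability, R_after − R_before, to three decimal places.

0.239

R_before = 0.605
R_after = 1 − (1 − 0.605)^2 = 0.844
ΔR = 0.844 − 0.605 = 0.239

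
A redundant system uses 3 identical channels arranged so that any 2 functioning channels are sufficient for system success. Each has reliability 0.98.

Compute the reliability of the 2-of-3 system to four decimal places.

0.9988

R = Σ_{i=2}^{3} C(3,i) p^i (1−p)^{3−i} with p = 0.98
C(3,2)·0.98^2·0.02^1 = 0.057624
C(3,3)·0.98^3·0.02^0 = 0.941192
Sum = 0.9988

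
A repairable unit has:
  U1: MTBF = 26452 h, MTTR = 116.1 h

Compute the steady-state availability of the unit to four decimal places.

0.9956

A(U1) = MTBF/(MTBF+MTTR) = 26452/(26452+116.1) = 0.9956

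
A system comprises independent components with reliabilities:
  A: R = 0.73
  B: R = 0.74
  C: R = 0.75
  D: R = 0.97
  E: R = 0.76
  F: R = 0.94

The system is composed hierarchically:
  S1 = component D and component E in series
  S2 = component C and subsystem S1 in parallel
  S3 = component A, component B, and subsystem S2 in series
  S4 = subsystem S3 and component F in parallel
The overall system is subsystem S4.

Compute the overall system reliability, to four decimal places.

0.9703

Series (D and E): 0.970000 × 0.760000 = 0.737200
Parallel (C and [0.737200]): 1 − (1 − 0.750000)(1 − 0.737200) = 0.934300
Series (A, B, and [0.934300]): 0.730000 × 0.740000 × 0.934300 = 0.504709
Parallel ([0.504709] and F): 1 − (1 − 0.504709)(1 − 0.940000) = 0.9703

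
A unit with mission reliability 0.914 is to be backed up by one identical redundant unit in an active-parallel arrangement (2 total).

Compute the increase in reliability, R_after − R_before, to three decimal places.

R_before = 0.914
R_after = 1 − (1 − 0.914)^2 = 0.993
ΔR = 0.993 − 0.914 = 0.079

0.079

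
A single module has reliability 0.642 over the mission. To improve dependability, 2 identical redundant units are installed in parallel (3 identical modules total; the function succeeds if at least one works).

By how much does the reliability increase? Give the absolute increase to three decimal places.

0.312

R_before = 0.642
R_after = 1 − (1 − 0.642)^3 = 0.954
ΔR = 0.954 − 0.642 = 0.312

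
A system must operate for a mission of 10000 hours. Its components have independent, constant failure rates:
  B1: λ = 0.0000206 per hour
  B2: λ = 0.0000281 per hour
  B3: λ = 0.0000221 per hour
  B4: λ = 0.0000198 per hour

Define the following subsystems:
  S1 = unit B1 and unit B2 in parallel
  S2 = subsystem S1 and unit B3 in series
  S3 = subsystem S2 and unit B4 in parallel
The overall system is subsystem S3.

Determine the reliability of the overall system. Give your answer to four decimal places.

0.9578

R(B1) = exp(−0.0000206 × 10000) = 0.813833
R(B2) = exp(−0.0000281 × 10000) = 0.755028
R(B3) = exp(−0.0000221 × 10000) = 0.801717
R(B4) = exp(−0.0000198 × 10000) = 0.820370
Parallel (B1 and B2): 1 − (1 − 0.813833)(1 − 0.755028) = 0.954394
Series ([0.954394] and B3): 0.954394 × 0.801717 = 0.765154
Parallel ([0.765154] and B4): 1 − (1 − 0.765154)(1 − 0.820370) = 0.9578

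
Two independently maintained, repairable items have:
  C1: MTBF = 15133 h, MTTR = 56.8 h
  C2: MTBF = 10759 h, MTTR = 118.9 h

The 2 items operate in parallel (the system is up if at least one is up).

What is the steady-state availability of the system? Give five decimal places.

A(C1) = MTBF/(MTBF+MTTR) = 15133/(15133+56.8) = 0.996261
A(C2) = MTBF/(MTBF+MTTR) = 10759/(10759+118.9) = 0.989070
Parallel availability: 1 − (1 − 0.996261)(1 − 0.989070) = 0.99996

0.99996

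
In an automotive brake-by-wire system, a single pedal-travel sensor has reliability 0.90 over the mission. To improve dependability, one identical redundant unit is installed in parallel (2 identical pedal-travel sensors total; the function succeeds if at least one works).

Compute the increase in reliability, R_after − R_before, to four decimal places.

R_before = 0.90
R_after = 1 − (1 − 0.90)^2 = 0.9900
ΔR = 0.9900 − 0.90 = 0.0900

0.0900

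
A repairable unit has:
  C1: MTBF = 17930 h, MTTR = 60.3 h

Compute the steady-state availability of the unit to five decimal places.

0.99665

A(C1) = MTBF/(MTBF+MTTR) = 17930/(17930+60.3) = 0.99665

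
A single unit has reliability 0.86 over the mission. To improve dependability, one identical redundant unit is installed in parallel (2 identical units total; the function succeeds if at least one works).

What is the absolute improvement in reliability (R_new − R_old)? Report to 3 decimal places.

R_before = 0.86
R_after = 1 − (1 − 0.86)^2 = 0.980
ΔR = 0.980 − 0.86 = 0.120

0.120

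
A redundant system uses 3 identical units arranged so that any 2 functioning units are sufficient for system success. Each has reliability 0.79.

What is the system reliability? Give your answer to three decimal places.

R = Σ_{i=2}^{3} C(3,i) p^i (1−p)^{3−i} with p = 0.79
C(3,2)·0.79^2·0.21^1 = 0.39318
C(3,3)·0.79^3·0.21^0 = 0.49304
Sum = 0.886

0.886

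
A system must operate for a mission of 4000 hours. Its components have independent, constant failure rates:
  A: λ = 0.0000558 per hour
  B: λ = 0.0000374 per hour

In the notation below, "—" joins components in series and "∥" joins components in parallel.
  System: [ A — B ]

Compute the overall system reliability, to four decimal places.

R(A) = exp(−0.0000558 × 4000) = 0.799955
R(B) = exp(−0.0000374 × 4000) = 0.861052
Series (A and B): 0.799955 × 0.861052 = 0.6888

0.6888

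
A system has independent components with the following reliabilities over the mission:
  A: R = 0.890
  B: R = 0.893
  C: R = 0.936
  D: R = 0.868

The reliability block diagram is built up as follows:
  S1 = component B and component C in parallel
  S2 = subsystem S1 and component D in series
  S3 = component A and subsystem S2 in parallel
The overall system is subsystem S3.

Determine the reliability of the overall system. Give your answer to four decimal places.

0.9848

Parallel (B and C): 1 − (1 − 0.893000)(1 − 0.936000) = 0.993152
Series ([0.993152] and D): 0.993152 × 0.868000 = 0.862056
Parallel (A and [0.862056]): 1 − (1 − 0.890000)(1 − 0.862056) = 0.9848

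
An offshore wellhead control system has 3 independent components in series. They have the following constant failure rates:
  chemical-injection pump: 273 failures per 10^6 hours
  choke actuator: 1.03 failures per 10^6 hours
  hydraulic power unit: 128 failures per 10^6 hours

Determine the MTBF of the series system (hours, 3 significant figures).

Series of exponential components: λ_sys = Σ λ_i
λ_sys = 0.000273 + 0.00000103 + 0.000128 = 4.0203e-04 /h
MTBF = 1 / λ_sys = 2490 h

2490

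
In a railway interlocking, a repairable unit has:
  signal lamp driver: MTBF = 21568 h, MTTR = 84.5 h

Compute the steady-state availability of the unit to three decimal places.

A(signal lamp driver) = MTBF/(MTBF+MTTR) = 21568/(21568+84.5) = 0.996

0.996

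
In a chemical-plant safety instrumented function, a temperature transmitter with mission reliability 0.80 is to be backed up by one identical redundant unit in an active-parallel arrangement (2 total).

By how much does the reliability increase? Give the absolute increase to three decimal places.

R_before = 0.80
R_after = 1 − (1 − 0.80)^2 = 0.960
ΔR = 0.960 − 0.80 = 0.160

0.160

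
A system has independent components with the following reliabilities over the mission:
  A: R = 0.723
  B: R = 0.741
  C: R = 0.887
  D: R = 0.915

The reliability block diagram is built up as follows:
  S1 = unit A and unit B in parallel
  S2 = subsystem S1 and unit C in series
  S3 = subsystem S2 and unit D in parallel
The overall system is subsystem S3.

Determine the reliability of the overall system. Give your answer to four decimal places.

0.9850

Parallel (A and B): 1 − (1 − 0.723000)(1 − 0.741000) = 0.928257
Series ([0.928257] and C): 0.928257 × 0.887000 = 0.823364
Parallel ([0.823364] and D): 1 − (1 − 0.823364)(1 − 0.915000) = 0.9850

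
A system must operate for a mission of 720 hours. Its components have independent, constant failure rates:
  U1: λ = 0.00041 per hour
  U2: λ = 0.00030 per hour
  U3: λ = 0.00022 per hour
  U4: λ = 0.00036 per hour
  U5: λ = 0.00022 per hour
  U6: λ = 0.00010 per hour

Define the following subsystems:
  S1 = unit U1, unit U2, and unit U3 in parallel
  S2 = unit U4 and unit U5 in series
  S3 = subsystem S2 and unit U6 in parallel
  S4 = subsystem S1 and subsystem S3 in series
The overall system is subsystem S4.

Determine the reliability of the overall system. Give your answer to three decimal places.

R(U1) = exp(−0.00041 × 720) = 0.74438
R(U2) = exp(−0.00030 × 720) = 0.80574
R(U3) = exp(−0.00022 × 720) = 0.85351
R(U4) = exp(−0.00036 × 720) = 0.77167
R(U5) = exp(−0.00022 × 720) = 0.85351
R(U6) = exp(−0.00010 × 720) = 0.93053
Parallel (U1, U2, and U3): 1 − (1 − 0.74438)(1 − 0.80574)(1 − 0.85351) = 0.99273
Series (U4 and U5): 0.77167 × 0.85351 = 0.65863
Parallel ([0.65863] and U6): 1 − (1 − 0.65863)(1 − 0.93053) = 0.97629
Series ([0.99273] and [0.97629]): 0.99273 × 0.97629 = 0.969

0.969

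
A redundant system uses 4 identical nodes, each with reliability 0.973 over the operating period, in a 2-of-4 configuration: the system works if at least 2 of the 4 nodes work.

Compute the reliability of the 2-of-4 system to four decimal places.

0.9999

R = Σ_{i=2}^{4} C(4,i) p^i (1−p)^{4−i} with p = 0.973
C(4,2)·0.973^2·0.027^2 = 0.004141
C(4,3)·0.973^3·0.027^1 = 0.099486
C(4,4)·0.973^4·0.027^0 = 0.896296
Sum = 0.9999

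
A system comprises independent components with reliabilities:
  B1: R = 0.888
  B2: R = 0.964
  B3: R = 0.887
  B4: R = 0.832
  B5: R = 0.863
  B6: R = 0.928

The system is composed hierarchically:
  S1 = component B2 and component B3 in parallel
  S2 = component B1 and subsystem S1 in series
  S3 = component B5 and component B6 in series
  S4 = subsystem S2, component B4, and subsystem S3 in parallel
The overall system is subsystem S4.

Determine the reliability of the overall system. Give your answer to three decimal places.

Parallel (B2 and B3): 1 − (1 − 0.96400)(1 − 0.88700) = 0.99593
Series (B1 and [0.99593]): 0.88800 × 0.99593 = 0.88439
Series (B5 and B6): 0.86300 × 0.92800 = 0.80086
Parallel ([0.88439], B4, and [0.80086]): 1 − (1 − 0.88439)(1 − 0.83200)(1 − 0.80086) = 0.996

0.996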